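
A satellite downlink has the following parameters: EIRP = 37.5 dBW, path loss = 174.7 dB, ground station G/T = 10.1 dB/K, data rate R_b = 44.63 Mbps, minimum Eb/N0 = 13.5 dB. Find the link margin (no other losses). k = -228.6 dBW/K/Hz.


C/N0 = EIRP - FSPL + G/T - k = 37.5 - 174.7 + 10.1 - (-228.6)
C/N0 = 101.5000 dB-Hz
R_b = 44.63 Mbps = 4.463e+07 bps -> 10*log10(R_b) = 76.4963 dB-Hz
Eb/N0 = C/N0 - 10*log10(R_b) = 101.5000 - 76.4963 = 25.0037 dB
Margin = Eb/N0 - Eb/N0_req = 25.0037 - 13.5 = 11.5037 dB (link closes)

11.5037 dB


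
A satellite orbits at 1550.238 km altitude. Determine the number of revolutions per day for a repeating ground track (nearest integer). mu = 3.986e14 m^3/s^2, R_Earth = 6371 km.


r = 7.921238e+06 m
T = 2*pi*sqrt(r^3/mu) = 7016.1815 s = 116.9364 min
revs/day = 1440 / 116.9364 = 12.3144
Rounded: 12 revolutions per day

12 revolutions per day


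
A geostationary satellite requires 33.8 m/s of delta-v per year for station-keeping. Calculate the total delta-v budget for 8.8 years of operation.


dV = rate * years = 33.8 * 8.8
dV = 297.4400 m/s

297.4400 m/s


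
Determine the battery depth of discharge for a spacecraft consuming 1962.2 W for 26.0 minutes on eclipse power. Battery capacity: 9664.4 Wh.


E_used = P * t / 60 = 1962.2 * 26.0 / 60 = 850.2867 Wh
DOD = E_used / E_total * 100 = 850.2867 / 9664.4 * 100
DOD = 8.7981 %

8.7981 %


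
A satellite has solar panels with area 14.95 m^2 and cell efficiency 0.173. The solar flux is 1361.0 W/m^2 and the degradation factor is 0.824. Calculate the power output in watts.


P = area * eta * S * degradation
P = 14.95 * 0.173 * 1361.0 * 0.824
P = 2900.4984 W

2900.4984 W


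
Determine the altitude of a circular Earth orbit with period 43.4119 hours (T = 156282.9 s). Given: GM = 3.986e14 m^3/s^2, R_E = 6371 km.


T = 156282.9 s
r = (mu*T^2/(4*pi^2))^(1/3) = (3.986e14 * 156282.9^2 / (4*pi^2))^(1/3)
r = 6.2709522e+07 m = 62709.5224 km
alt = r - R_E = 62709.5224 - 6371 = 56338.5224 km

56338.5224 km


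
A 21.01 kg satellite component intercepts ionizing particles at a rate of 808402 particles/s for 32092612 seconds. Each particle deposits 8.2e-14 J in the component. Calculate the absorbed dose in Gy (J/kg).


Total energy deposited = rate * time * E_per
  = 808402 * 32092612 * 8.2e-14 = 2.1274 J
Dose = E_total / mass = 2.1274 / 21.01
Dose = 0.1012559 Gy

0.1013 Gy


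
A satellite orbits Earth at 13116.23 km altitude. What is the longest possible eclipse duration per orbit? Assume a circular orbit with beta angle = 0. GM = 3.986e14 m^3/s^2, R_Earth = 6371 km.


r = 19487.2300 km
T = 451.2167 min
Eclipse fraction = arcsin(R_E/r)/pi = arcsin(6371.0000/19487.2300)/pi
= arcsin(0.326932)/pi = 0.1060148
Eclipse duration = 0.1060148 * 451.2167 = 47.8357 min

47.8357 minutes


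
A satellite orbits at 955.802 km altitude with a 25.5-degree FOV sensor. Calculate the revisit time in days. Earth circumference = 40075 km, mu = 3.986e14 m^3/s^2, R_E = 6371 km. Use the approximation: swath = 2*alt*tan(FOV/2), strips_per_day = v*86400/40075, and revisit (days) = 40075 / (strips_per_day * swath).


swath = 2*955.802*tan(0.2225295) = 432.5518 km
v = sqrt(mu/r) = 7375.8389 m/s = 7.3758 km/s
strips/day = v*86400/40075 = 7.3758*86400/40075 = 15.9020
coverage/day = strips * swath = 15.9020 * 432.5518 = 6878.4372 km
revisit = 40075 / 6878.4372 = 5.8262 days

5.8262 days


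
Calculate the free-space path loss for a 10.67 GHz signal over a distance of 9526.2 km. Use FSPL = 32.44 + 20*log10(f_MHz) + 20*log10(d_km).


f = 10.67 GHz = 10670.0000 MHz
d = 9526.2 km
FSPL = 32.44 + 20*log10(10670.0000) + 20*log10(9526.2)
FSPL = 32.44 + 80.5633 + 79.5784
FSPL = 192.5817 dB

192.5817 dB


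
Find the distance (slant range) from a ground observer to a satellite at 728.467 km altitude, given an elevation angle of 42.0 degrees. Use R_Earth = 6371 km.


h = 728.467 km, el = 42.0 deg
d = -R_E*sin(el) + sqrt((R_E*sin(el))^2 + 2*R_E*h + h^2)
d = -6371.0000*sin(0.7330383) + sqrt((6371.0000*0.6691306)^2 + 2*6371.0000*728.467 + 728.467^2)
d = 1027.1697 km

1027.1697 km


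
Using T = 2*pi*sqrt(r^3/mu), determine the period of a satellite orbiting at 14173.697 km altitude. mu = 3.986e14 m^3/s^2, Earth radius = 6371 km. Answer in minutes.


r = 20544.6970 km = 2.0544697e+07 m
T = 2*pi*sqrt(r^3/mu) = 2*pi*sqrt(8.6715997e+21 / 3.986e14)
T = 29306.2893 s = 488.4382 min

488.4382 minutes


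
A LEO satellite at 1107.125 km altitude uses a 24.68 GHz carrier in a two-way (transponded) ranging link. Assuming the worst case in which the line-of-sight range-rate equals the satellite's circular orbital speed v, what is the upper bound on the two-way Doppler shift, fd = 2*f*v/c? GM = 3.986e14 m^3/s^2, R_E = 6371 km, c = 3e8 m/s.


r = 7.478125e+06 m
v = sqrt(mu/r) = 7300.8309 m/s (worst-case radial velocity)
f = 24.68 GHz = 2.468e+10 Hz
fd = 2*f*v/c = 2*2.468e+10*7300.8309/3.0e+08
fd = 1.20123e+06 Hz

1.2012e+06 Hz


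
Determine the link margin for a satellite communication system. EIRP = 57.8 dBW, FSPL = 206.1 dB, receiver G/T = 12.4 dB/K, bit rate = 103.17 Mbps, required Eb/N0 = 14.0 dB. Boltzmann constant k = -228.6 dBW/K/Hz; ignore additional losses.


C/N0 = EIRP - FSPL + G/T - k = 57.8 - 206.1 + 12.4 - (-228.6)
C/N0 = 92.7000 dB-Hz
R_b = 103.17 Mbps = 1.0317e+08 bps -> 10*log10(R_b) = 80.1355 dB-Hz
Eb/N0 = C/N0 - 10*log10(R_b) = 92.7000 - 80.1355 = 12.5645 dB
Margin = Eb/N0 - Eb/N0_req = 12.5645 - 14.0 = -1.4355 dB (negative margin: link does not close)

-1.4355 dB


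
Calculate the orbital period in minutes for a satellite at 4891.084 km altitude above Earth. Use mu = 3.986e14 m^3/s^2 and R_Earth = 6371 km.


r = 11262.0840 km = 1.1262084e+07 m
T = 2*pi*sqrt(r^3/mu) = 2*pi*sqrt(1.4284212e+21 / 3.986e14)
T = 11894.3130 s = 198.2386 min

198.2386 minutes


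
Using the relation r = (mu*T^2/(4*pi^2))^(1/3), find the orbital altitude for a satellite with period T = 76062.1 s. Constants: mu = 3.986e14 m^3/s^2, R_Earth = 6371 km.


T = 76062.1 s
r = (mu*T^2/(4*pi^2))^(1/3) = (3.986e14 * 76062.1^2 / (4*pi^2))^(1/3)
r = 3.8800566e+07 m = 38800.5660 km
alt = r - R_E = 38800.5660 - 6371 = 32429.5660 km

32429.5660 km


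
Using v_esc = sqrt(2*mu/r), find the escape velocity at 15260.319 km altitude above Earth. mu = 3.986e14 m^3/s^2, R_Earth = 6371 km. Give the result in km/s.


r = 6371.0 + 15260.319 = 21631.3190 km = 2.1631319e+07 m
v_esc = sqrt(2*mu/r) = sqrt(2*3.986e14 / 2.1631319e+07)
v_esc = 6070.7471 m/s = 6.0707 km/s

6.0707 km/s


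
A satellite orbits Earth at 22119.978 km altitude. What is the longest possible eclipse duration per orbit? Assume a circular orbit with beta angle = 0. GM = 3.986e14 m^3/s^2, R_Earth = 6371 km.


r = 28490.9780 km
T = 797.6659 min
Eclipse fraction = arcsin(R_E/r)/pi = arcsin(6371.0000/28490.9780)/pi
= arcsin(0.2236146)/pi = 0.07178571
Eclipse duration = 0.07178571 * 797.6659 = 57.2610 min

57.2610 minutes


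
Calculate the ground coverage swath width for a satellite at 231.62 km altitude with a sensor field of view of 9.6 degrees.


FOV = 9.6 deg = 0.1675516 rad
swath = 2 * alt * tan(FOV/2) = 2 * 231.62 * tan(0.0837758)
swath = 2 * 231.62 * 0.08397235
swath = 38.8993 km

38.8993 km


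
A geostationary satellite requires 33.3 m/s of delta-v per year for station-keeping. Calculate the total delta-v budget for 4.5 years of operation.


dV = rate * years = 33.3 * 4.5
dV = 149.8500 m/s

149.8500 m/s


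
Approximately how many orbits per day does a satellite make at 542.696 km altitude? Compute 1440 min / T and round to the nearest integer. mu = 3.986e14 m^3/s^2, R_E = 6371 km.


r = 6.913696e+06 m
T = 2*pi*sqrt(r^3/mu) = 5721.0618 s = 95.3510 min
revs/day = 1440 / 95.3510 = 15.1021
Rounded: 15 revolutions per day

15 revolutions per day


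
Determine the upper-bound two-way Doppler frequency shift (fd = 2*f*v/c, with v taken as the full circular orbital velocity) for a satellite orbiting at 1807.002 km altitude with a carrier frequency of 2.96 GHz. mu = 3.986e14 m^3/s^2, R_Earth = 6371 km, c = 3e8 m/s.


r = 8.178002e+06 m
v = sqrt(mu/r) = 6981.4405 m/s (worst-case radial velocity)
f = 2.96 GHz = 2.96e+09 Hz
fd = 2*f*v/c = 2*2.96e+09*6981.4405/3.0e+08
fd = 137767.0925 Hz

137767.0925 Hz


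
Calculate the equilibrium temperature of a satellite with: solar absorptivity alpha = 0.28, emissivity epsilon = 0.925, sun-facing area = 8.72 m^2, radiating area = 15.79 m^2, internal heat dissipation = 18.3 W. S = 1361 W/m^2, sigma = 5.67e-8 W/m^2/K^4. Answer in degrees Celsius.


Numerator = alpha*S*A_sun + Q_int = 0.28*1361*8.72 + 18.3 = 3341.3176 W
Denominator = eps*sigma*A_rad = 0.925*5.67e-8*15.79 = 8.2814602e-07 W/K^4
T^4 = 4.0346962e+09 K^4
T = 252.0303 K = -21.1197 C

-21.1197 degrees Celsius


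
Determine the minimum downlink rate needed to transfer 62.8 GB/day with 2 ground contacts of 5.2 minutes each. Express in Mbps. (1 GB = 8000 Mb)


total contact time = 2 * 5.2 * 60 = 624.0000 s
data = 62.8 GB = 502400.0000 Mb
rate = 502400.0000 / 624.0000 = 805.1282 Mbps

805.1282 Mbps


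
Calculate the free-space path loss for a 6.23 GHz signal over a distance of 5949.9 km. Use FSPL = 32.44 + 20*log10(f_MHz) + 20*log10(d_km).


f = 6.23 GHz = 6230.0000 MHz
d = 5949.9 km
FSPL = 32.44 + 20*log10(6230.0000) + 20*log10(5949.9)
FSPL = 32.44 + 75.8898 + 75.4902
FSPL = 183.8200 dB

183.8200 dB


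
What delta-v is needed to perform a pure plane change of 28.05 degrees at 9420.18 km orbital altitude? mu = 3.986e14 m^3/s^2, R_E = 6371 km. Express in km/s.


r = 15791.1800 km = 1.579118e+07 m
V = sqrt(mu/r) = 5024.1356 m/s
di = 28.05 deg = 0.4895649 rad
dV = 2*V*sin(di/2) = 2*5024.1356*sin(0.2447824)
dV = 2435.1508 m/s = 2.4352 km/s

2.4352 km/s


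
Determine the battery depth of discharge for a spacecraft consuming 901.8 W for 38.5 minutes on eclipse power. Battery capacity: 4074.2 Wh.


E_used = P * t / 60 = 901.8 * 38.5 / 60 = 578.6550 Wh
DOD = E_used / E_total * 100 = 578.6550 / 4074.2 * 100
DOD = 14.2029 %

14.2029 %


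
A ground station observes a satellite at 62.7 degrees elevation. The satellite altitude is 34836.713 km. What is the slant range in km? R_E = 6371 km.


h = 34836.713 km, el = 62.7 deg
d = -R_E*sin(el) + sqrt((R_E*sin(el))^2 + 2*R_E*h + h^2)
d = -6371.0000*sin(1.0943) + sqrt((6371.0000*0.8886172)^2 + 2*6371.0000*34836.713 + 34836.713^2)
d = 35442.5999 km

35442.5999 km


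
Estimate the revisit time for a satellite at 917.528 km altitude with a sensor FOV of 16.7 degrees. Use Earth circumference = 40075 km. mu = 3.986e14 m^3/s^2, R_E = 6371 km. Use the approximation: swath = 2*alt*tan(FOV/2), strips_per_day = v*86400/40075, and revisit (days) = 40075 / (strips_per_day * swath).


swath = 2*917.528*tan(0.145735) = 269.3414 km
v = sqrt(mu/r) = 7395.1797 m/s = 7.3952 km/s
strips/day = v*86400/40075 = 7.3952*86400/40075 = 15.9437
coverage/day = strips * swath = 15.9437 * 269.3414 = 4294.2968 km
revisit = 40075 / 4294.2968 = 9.3321 days

9.3321 days


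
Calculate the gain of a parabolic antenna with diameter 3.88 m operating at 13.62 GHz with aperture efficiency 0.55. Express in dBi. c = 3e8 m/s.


lambda = c/f = 3e8 / 1.362e+10 = 0.02202643 m
G = eta*(pi*D/lambda)^2 = 0.55*(pi*3.88/0.02202643)^2
G = 168437.0365 (linear)
G = 10*log10(168437.0365) = 52.2644 dBi

52.2644 dBi


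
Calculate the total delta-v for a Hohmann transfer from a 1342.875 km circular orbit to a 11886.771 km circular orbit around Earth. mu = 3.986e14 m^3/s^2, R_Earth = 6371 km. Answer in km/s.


r1 = 7713.8750 km = 7.713875e+06 m
r2 = 18257.7710 km = 1.8257771e+07 m
dv1 = sqrt(mu/r1)*(sqrt(2*r2/(r1+r2)) - 1) = 1335.1672 m/s
dv2 = sqrt(mu/r2)*(1 - sqrt(2*r1/(r1+r2))) = 1071.2587 m/s
total dv = |dv1| + |dv2| = 1335.1672 + 1071.2587 = 2406.4260 m/s = 2.4064 km/s

2.4064 km/s


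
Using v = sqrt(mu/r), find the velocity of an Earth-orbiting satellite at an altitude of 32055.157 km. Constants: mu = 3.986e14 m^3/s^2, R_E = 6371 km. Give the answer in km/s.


r = R_E + alt = 6371.0 + 32055.157 = 38426.1570 km = 3.8426157e+07 m
v = sqrt(mu/r) = sqrt(3.986e14 / 3.8426157e+07) = 3220.7363 m/s = 3.2207 km/s

3.2207 km/s


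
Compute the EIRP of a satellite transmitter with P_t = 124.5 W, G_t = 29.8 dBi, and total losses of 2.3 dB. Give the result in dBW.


Pt = 124.5 W = 20.9517 dBW
EIRP = Pt_dBW + Gt - losses = 20.9517 + 29.8 - 2.3 = 48.4517 dBW

48.4517 dBW


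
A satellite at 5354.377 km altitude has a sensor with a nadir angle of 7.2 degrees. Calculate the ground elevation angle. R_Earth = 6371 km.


r = R_E + alt = 11725.3770 km
Law of sines in the satellite / Earth-center / ground-point triangle:
  sin(nadir)/R_E = sin(90 + el)/r  =>  cos(el) = (r/R_E)*sin(nadir)
cos(el) = (11725.3770 / 6371.0000) * sin(7.2 deg) = 0.230667
el = arccos(0.230667) = 76.6637 deg
(Earth-central angle = 90 - nadir - el = 6.1363 deg)

76.6637 degrees


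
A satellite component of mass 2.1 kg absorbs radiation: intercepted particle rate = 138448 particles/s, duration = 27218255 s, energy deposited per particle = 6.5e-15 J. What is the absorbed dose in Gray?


Total energy deposited = rate * time * E_per
  = 138448 * 27218255 * 6.5e-15 = 0.02449403 J
Dose = E_total / mass = 0.02449403 / 2.1
Dose = 0.01166383 Gy

0.0117 Gy


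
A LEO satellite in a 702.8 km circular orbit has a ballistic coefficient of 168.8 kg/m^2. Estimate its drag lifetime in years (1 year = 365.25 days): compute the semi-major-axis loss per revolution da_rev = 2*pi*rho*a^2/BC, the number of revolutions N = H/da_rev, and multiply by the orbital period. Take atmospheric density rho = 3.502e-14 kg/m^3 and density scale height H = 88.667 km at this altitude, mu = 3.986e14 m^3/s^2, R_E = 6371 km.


a = R_E + alt = 7073.8000 km = 7.0738e+06 m
da_rev = 2*pi*rho*a^2/BC = 2*pi*3.502e-14*(7.0738e+06)^2/168.8 = 0.0652272579 m per revolution
N = H/da_rev = 88667.0000 m / 0.0652272579 m = 1.359355e+06 revolutions
P = 2*pi*sqrt(a^3/mu) = 5920.9363 s
lifetime = N*P = 1.359355e+06 * 5920.9363 = 8.0486544e+09 s = 93155.7222 days
years = 93155.7222 / 365.25 = 255.0465 years

255.0465 years


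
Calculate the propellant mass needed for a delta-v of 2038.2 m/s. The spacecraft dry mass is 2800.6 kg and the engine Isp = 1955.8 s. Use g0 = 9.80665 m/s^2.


ve = Isp * g0 = 1955.8 * 9.80665 = 19179.846070 m/s
mass ratio = exp(dv/ve) = exp(2038.2/19179.846070) = 1.11211966
m_prop = m_dry * (mr - 1) = 2800.6 * (1.11211966 - 1)
m_prop = 314.0023 kg

314.0023 kg


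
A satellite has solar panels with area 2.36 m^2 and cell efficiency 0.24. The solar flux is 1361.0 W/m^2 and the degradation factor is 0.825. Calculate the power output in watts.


P = area * eta * S * degradation
P = 2.36 * 0.24 * 1361.0 * 0.825
P = 635.9681 W

635.9681 W


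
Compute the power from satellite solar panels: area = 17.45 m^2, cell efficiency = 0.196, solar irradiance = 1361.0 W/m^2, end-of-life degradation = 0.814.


P = area * eta * S * degradation
P = 17.45 * 0.196 * 1361.0 * 0.814
P = 3789.0823 W

3789.0823 W


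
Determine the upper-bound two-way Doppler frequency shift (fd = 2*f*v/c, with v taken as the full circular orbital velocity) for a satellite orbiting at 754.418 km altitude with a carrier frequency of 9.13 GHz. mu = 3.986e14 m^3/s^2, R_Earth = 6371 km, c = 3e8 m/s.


r = 7.125418e+06 m
v = sqrt(mu/r) = 7479.3434 m/s (worst-case radial velocity)
f = 9.13 GHz = 9.13e+09 Hz
fd = 2*f*v/c = 2*9.13e+09*7479.3434/3.0e+08
fd = 455242.7020 Hz

455242.7020 Hz


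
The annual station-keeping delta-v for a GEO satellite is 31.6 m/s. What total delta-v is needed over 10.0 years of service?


dV = rate * years = 31.6 * 10.0
dV = 316.0000 m/s

316.0000 m/s


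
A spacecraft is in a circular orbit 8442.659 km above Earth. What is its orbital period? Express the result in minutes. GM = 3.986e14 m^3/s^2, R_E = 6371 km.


r = 14813.6590 km = 1.4813659e+07 m
T = 2*pi*sqrt(r^3/mu) = 2*pi*sqrt(3.2507759e+21 / 3.986e14)
T = 17943.3999 s = 299.0567 min

299.0567 minutes


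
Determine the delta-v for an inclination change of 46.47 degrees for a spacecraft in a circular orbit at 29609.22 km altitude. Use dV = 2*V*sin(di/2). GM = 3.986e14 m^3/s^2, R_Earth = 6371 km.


r = 35980.2200 km = 3.598022e+07 m
V = sqrt(mu/r) = 3328.4094 m/s
di = 46.47 deg = 0.8110545 rad
dV = 2*V*sin(di/2) = 2*3328.4094*sin(0.4055273)
dV = 2626.1370 m/s = 2.6261 km/s

2.6261 km/s


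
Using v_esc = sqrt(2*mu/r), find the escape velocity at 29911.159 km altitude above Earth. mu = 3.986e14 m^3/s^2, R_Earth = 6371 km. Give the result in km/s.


r = 6371.0 + 29911.159 = 36282.1590 km = 3.6282159e+07 m
v_esc = sqrt(2*mu/r) = sqrt(2*3.986e14 / 3.6282159e+07)
v_esc = 4687.4547 m/s = 4.6875 km/s

4.6875 km/s


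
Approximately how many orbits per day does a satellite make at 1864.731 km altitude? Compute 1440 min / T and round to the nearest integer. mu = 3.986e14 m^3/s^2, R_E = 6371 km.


r = 8.235731e+06 m
T = 2*pi*sqrt(r^3/mu) = 7438.1418 s = 123.9690 min
revs/day = 1440 / 123.9690 = 11.6158
Rounded: 12 revolutions per day

12 revolutions per day


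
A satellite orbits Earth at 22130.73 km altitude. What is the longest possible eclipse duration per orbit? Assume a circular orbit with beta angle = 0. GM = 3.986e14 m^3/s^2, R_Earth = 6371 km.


r = 28501.7300 km
T = 798.1174 min
Eclipse fraction = arcsin(R_E/r)/pi = arcsin(6371.0000/28501.7300)/pi
= arcsin(0.2235303)/pi = 0.07175816
Eclipse duration = 0.07175816 * 798.1174 = 57.2714 min

57.2714 minutes


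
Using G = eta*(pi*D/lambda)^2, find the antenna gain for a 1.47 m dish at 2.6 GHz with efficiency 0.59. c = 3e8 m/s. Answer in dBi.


lambda = c/f = 3e8 / 2.6e+09 = 0.1153846 m
G = eta*(pi*D/lambda)^2 = 0.59*(pi*1.47/0.1153846)^2
G = 945.1280 (linear)
G = 10*log10(945.1280) = 29.7549 dBi

29.7549 dBi


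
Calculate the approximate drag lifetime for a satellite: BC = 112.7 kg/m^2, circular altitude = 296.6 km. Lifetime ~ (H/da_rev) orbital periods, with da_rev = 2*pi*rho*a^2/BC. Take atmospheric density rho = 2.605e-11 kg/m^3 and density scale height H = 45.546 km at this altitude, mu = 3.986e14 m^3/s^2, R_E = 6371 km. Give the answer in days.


a = R_E + alt = 6667.6000 km = 6.6676e+06 m
da_rev = 2*pi*rho*a^2/BC = 2*pi*2.605e-11*(6.6676e+06)^2/112.7 = 64.565833 m per revolution
N = H/da_rev = 45546.0000 m / 64.565833 m = 705.4195 revolutions
P = 2*pi*sqrt(a^3/mu) = 5418.3309 s
lifetime = N*P = 705.4195 * 5418.3309 = 3.8221965e+06 s = 44.2384 days

44.2384 days


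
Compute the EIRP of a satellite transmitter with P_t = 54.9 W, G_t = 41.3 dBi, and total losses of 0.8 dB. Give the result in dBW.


Pt = 54.9 W = 17.3957 dBW
EIRP = Pt_dBW + Gt - losses = 17.3957 + 41.3 - 0.8 = 57.8957 dBW

57.8957 dBW


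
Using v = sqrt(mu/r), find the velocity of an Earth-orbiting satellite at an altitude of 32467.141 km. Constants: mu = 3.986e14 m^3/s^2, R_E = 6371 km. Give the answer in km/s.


r = R_E + alt = 6371.0 + 32467.141 = 38838.1410 km = 3.8838141e+07 m
v = sqrt(mu/r) = sqrt(3.986e14 / 3.8838141e+07) = 3203.6084 m/s = 3.2036 km/s

3.2036 km/s


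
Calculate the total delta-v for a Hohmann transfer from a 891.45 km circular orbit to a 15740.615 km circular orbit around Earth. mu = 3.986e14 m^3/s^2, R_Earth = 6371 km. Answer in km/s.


r1 = 7262.4500 km = 7.26245e+06 m
r2 = 22111.6150 km = 2.2111615e+07 m
dv1 = sqrt(mu/r1)*(sqrt(2*r2/(r1+r2)) - 1) = 1681.6886 m/s
dv2 = sqrt(mu/r2)*(1 - sqrt(2*r1/(r1+r2))) = 1260.1798 m/s
total dv = |dv1| + |dv2| = 1681.6886 + 1260.1798 = 2941.8685 m/s = 2.9419 km/s

2.9419 km/s


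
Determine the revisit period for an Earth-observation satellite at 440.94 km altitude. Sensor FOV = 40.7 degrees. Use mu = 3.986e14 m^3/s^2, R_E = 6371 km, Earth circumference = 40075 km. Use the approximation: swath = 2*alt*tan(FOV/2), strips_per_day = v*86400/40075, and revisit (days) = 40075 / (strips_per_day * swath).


swath = 2*440.94*tan(0.3551745) = 327.0925 km
v = sqrt(mu/r) = 7649.5034 m/s = 7.6495 km/s
strips/day = v*86400/40075 = 7.6495*86400/40075 = 16.4920
coverage/day = strips * swath = 16.4920 * 327.0925 = 5394.4109 km
revisit = 40075 / 5394.4109 = 7.4290 days

7.4290 days


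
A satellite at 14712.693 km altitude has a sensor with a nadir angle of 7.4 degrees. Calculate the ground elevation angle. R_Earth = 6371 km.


r = R_E + alt = 21083.6930 km
Law of sines in the satellite / Earth-center / ground-point triangle:
  sin(nadir)/R_E = sin(90 + el)/r  =>  cos(el) = (r/R_E)*sin(nadir)
cos(el) = (21083.6930 / 6371.0000) * sin(7.4 deg) = 0.4262262
el = arccos(0.4262262) = 64.7717 deg
(Earth-central angle = 90 - nadir - el = 17.8283 deg)

64.7717 degrees


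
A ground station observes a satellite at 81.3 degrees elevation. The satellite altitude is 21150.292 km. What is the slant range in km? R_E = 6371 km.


h = 21150.292 km, el = 81.3 deg
d = -R_E*sin(el) + sqrt((R_E*sin(el))^2 + 2*R_E*h + h^2)
d = -6371.0000*sin(1.4190) + sqrt((6371.0000*0.9884939)^2 + 2*6371.0000*21150.292 + 21150.292^2)
d = 21206.7202 km

21206.7202 km


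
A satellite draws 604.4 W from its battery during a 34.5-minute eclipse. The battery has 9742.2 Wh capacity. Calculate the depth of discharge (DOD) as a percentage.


E_used = P * t / 60 = 604.4 * 34.5 / 60 = 347.5300 Wh
DOD = E_used / E_total * 100 = 347.5300 / 9742.2 * 100
DOD = 3.5673 %

3.5673 %


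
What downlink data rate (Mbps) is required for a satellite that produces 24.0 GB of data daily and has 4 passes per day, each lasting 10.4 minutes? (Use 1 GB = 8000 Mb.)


total contact time = 4 * 10.4 * 60 = 2496.0000 s
data = 24.0 GB = 192000.0000 Mb
rate = 192000.0000 / 2496.0000 = 76.9231 Mbps

76.9231 Mbps


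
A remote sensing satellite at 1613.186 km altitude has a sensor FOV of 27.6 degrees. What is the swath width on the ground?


FOV = 27.6 deg = 0.4817109 rad
swath = 2 * alt * tan(FOV/2) = 2 * 1613.186 * tan(0.2408554)
swath = 2 * 1613.186 * 0.2456236
swath = 792.4730 km

792.4730 km


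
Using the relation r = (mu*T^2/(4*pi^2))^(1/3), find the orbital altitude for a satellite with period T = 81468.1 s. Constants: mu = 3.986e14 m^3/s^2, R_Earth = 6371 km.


T = 81468.1 s
r = (mu*T^2/(4*pi^2))^(1/3) = (3.986e14 * 81468.1^2 / (4*pi^2))^(1/3)
r = 4.061791e+07 m = 40617.9104 km
alt = r - R_E = 40617.9104 - 6371 = 34246.9104 km

34246.9104 km


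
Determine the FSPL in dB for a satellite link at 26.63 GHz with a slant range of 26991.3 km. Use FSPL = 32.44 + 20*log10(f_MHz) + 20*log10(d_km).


f = 26.63 GHz = 26630.0000 MHz
d = 26991.3 km
FSPL = 32.44 + 20*log10(26630.0000) + 20*log10(26991.3)
FSPL = 32.44 + 88.5074 + 88.6245
FSPL = 209.5719 dB

209.5719 dB


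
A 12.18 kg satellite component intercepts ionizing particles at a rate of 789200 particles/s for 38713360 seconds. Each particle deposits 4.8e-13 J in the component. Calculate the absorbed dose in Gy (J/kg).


Total energy deposited = rate * time * E_per
  = 789200 * 38713360 * 4.8e-13 = 14.6652 J
Dose = E_total / mass = 14.6652 / 12.18
Dose = 1.2040 Gy

1.2040 Gy


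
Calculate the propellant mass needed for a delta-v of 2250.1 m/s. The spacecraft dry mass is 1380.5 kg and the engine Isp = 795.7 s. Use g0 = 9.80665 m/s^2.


ve = Isp * g0 = 795.7 * 9.80665 = 7803.151405 m/s
mass ratio = exp(dv/ve) = exp(2250.1/7803.151405) = 1.33423468
m_prop = m_dry * (mr - 1) = 1380.5 * (1.33423468 - 1)
m_prop = 461.4110 kg

461.4110 kg


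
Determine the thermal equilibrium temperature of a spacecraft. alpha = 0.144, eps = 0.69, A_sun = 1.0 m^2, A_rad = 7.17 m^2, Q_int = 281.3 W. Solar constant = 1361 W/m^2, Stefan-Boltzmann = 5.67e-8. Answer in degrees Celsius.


Numerator = alpha*S*A_sun + Q_int = 0.144*1361*1.0 + 281.3 = 477.2840 W
Denominator = eps*sigma*A_rad = 0.69*5.67e-8*7.17 = 2.8051191e-07 W/K^4
T^4 = 1.701475e+09 K^4
T = 203.0983 K = -70.0517 C

-70.0517 degrees Celsius


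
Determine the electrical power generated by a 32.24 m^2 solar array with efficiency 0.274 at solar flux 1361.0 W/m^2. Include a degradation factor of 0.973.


P = area * eta * S * degradation
P = 32.24 * 0.274 * 1361.0 * 0.973
P = 11698.1332 W

11698.1332 W


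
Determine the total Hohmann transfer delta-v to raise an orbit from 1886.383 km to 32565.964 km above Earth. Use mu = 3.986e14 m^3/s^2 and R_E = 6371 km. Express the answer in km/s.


r1 = 8257.3830 km = 8.257383e+06 m
r2 = 38936.9640 km = 3.8936964e+07 m
dv1 = sqrt(mu/r1)*(sqrt(2*r2/(r1+r2)) - 1) = 1976.9978 m/s
dv2 = sqrt(mu/r2)*(1 - sqrt(2*r1/(r1+r2))) = 1306.8533 m/s
total dv = |dv1| + |dv2| = 1976.9978 + 1306.8533 = 3283.8511 m/s = 3.2839 km/s

3.2839 km/s


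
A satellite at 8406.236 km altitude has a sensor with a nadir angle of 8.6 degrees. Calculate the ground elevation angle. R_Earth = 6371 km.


r = R_E + alt = 14777.2360 km
Law of sines in the satellite / Earth-center / ground-point triangle:
  sin(nadir)/R_E = sin(90 + el)/r  =>  cos(el) = (r/R_E)*sin(nadir)
cos(el) = (14777.2360 / 6371.0000) * sin(8.6 deg) = 0.3468402
el = arccos(0.3468402) = 69.7058 deg
(Earth-central angle = 90 - nadir - el = 11.6942 deg)

69.7058 degrees


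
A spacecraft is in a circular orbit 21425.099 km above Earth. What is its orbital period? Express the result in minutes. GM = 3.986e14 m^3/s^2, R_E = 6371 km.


r = 27796.0990 km = 2.7796099e+07 m
T = 2*pi*sqrt(r^3/mu) = 2*pi*sqrt(2.1475909e+22 / 3.986e14)
T = 46119.7555 s = 768.6626 min

768.6626 minutes


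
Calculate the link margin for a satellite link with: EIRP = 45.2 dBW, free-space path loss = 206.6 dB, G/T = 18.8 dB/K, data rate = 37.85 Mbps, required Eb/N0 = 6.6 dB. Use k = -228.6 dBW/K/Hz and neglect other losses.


C/N0 = EIRP - FSPL + G/T - k = 45.2 - 206.6 + 18.8 - (-228.6)
C/N0 = 86.0000 dB-Hz
R_b = 37.85 Mbps = 3.785e+07 bps -> 10*log10(R_b) = 75.7807 dB-Hz
Eb/N0 = C/N0 - 10*log10(R_b) = 86.0000 - 75.7807 = 10.2193 dB
Margin = Eb/N0 - Eb/N0_req = 10.2193 - 6.6 = 3.6193 dB (link closes)

3.6193 dB


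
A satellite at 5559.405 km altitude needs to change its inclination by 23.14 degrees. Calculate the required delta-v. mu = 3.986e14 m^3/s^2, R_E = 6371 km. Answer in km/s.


r = 11930.4050 km = 1.1930405e+07 m
V = sqrt(mu/r) = 5780.1759 m/s
di = 23.14 deg = 0.4038692 rad
dV = 2*V*sin(di/2) = 2*5780.1759*sin(0.2019346)
dV = 2318.6018 m/s = 2.3186 km/s

2.3186 km/s


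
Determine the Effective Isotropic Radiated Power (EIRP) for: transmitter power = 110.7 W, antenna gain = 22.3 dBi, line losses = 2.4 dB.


Pt = 110.7 W = 20.4415 dBW
EIRP = Pt_dBW + Gt - losses = 20.4415 + 22.3 - 2.4 = 40.3415 dBW

40.3415 dBW


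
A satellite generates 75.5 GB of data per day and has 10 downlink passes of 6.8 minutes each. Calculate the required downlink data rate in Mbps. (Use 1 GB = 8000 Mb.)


total contact time = 10 * 6.8 * 60 = 4080.0000 s
data = 75.5 GB = 604000.0000 Mb
rate = 604000.0000 / 4080.0000 = 148.0392 Mbps

148.0392 Mbps


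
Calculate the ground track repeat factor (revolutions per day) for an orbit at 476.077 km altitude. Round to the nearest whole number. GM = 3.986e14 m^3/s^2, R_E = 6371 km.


r = 6.847077e+06 m
T = 2*pi*sqrt(r^3/mu) = 5638.5708 s = 93.9762 min
revs/day = 1440 / 93.9762 = 15.3230
Rounded: 15 revolutions per day

15 revolutions per day


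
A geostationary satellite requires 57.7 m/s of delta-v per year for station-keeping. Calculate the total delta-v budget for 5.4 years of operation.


dV = rate * years = 57.7 * 5.4
dV = 311.5800 m/s

311.5800 m/s


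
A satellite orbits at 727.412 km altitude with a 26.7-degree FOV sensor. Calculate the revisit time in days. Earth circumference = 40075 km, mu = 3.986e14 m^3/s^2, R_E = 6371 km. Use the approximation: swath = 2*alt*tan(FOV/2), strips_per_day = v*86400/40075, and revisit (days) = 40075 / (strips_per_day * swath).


swath = 2*727.412*tan(0.2330015) = 345.2466 km
v = sqrt(mu/r) = 7493.5575 m/s = 7.4936 km/s
strips/day = v*86400/40075 = 7.4936*86400/40075 = 16.1558
coverage/day = strips * swath = 16.1558 * 345.2466 = 5577.7326 km
revisit = 40075 / 5577.7326 = 7.1848 days

7.1848 days


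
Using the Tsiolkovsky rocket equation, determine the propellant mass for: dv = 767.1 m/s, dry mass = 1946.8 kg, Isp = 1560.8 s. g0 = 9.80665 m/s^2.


ve = Isp * g0 = 1560.8 * 9.80665 = 15306.219320 m/s
mass ratio = exp(dv/ve) = exp(767.1/15306.219320) = 1.05139398
m_prop = m_dry * (mr - 1) = 1946.8 * (1.05139398 - 1)
m_prop = 100.0538 kg

100.0538 kg


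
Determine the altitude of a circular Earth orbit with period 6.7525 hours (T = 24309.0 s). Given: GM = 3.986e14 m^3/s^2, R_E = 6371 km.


T = 24309.0 s
r = (mu*T^2/(4*pi^2))^(1/3) = (3.986e14 * 24309.0^2 / (4*pi^2))^(1/3)
r = 1.8137214e+07 m = 18137.2142 km
alt = r - R_E = 18137.2142 - 6371 = 11766.2142 km

11766.2142 km


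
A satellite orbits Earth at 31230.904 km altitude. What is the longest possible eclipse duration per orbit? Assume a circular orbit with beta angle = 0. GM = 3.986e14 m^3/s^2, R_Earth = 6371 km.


r = 37601.9040 km
T = 1209.4133 min
Eclipse fraction = arcsin(R_E/r)/pi = arcsin(6371.0000/37601.9040)/pi
= arcsin(0.1694329)/pi = 0.0541936
Eclipse duration = 0.0541936 * 1209.4133 = 65.5425 min

65.5425 minutes


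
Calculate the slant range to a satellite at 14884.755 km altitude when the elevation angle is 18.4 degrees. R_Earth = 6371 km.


h = 14884.755 km, el = 18.4 deg
d = -R_E*sin(el) + sqrt((R_E*sin(el))^2 + 2*R_E*h + h^2)
d = -6371.0000*sin(0.3211406) + sqrt((6371.0000*0.315649)^2 + 2*6371.0000*14884.755 + 14884.755^2)
d = 18366.9685 km

18366.9685 km


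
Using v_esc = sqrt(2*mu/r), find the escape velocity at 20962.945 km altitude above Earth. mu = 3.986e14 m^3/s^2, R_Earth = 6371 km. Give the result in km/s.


r = 6371.0 + 20962.945 = 27333.9450 km = 2.7333945e+07 m
v_esc = sqrt(2*mu/r) = sqrt(2*3.986e14 / 2.7333945e+07)
v_esc = 5400.4816 m/s = 5.4005 km/s

5.4005 km/s


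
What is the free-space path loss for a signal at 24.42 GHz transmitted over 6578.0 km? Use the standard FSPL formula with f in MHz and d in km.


f = 24.42 GHz = 24420.0000 MHz
d = 6578.0 km
FSPL = 32.44 + 20*log10(24420.0000) + 20*log10(6578.0)
FSPL = 32.44 + 87.7549 + 76.3619
FSPL = 196.5568 dB

196.5568 dB


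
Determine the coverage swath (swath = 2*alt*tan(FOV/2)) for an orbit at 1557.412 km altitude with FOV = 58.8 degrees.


FOV = 58.8 deg = 1.0263 rad
swath = 2 * alt * tan(FOV/2) = 2 * 1557.412 * tan(0.5131268)
swath = 2 * 1557.412 * 0.563471
swath = 1755.1131 km

1755.1131 km


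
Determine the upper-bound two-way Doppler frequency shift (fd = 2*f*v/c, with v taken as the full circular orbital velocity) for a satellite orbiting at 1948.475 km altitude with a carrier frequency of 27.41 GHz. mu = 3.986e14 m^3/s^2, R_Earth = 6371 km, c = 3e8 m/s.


r = 8.319475e+06 m
v = sqrt(mu/r) = 6921.8261 m/s (worst-case radial velocity)
f = 27.41 GHz = 2.741e+10 Hz
fd = 2*f*v/c = 2*2.741e+10*6921.8261/3.0e+08
fd = 1.2648484e+06 Hz

1.2648e+06 Hz


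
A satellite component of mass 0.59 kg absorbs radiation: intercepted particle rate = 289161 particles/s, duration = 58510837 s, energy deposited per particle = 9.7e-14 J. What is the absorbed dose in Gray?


Total energy deposited = rate * time * E_per
  = 289161 * 58510837 * 9.7e-14 = 1.6411 J
Dose = E_total / mass = 1.6411 / 0.59
Dose = 2.7816 Gy

2.7816 Gy


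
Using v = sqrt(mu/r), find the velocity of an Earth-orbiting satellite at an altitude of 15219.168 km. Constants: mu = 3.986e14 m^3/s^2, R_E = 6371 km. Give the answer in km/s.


r = R_E + alt = 6371.0 + 15219.168 = 21590.1680 km = 2.1590168e+07 m
v = sqrt(mu/r) = sqrt(3.986e14 / 2.1590168e+07) = 4296.7554 m/s = 4.2968 km/s

4.2968 km/s


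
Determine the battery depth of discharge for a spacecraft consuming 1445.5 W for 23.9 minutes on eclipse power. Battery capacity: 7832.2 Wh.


E_used = P * t / 60 = 1445.5 * 23.9 / 60 = 575.7908 Wh
DOD = E_used / E_total * 100 = 575.7908 / 7832.2 * 100
DOD = 7.3516 %

7.3516 %


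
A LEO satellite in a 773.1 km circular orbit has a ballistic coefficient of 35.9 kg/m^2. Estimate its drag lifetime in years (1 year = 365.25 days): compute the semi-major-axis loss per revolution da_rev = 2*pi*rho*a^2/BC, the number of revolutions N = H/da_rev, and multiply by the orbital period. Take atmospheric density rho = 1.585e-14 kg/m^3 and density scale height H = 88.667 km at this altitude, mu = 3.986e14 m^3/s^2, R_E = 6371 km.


a = R_E + alt = 7144.1000 km = 7.1441e+06 m
da_rev = 2*pi*rho*a^2/BC = 2*pi*1.585e-14*(7.1441e+06)^2/35.9 = 0.141582552 m per revolution
N = H/da_rev = 88667.0000 m / 0.141582552 m = 626256.5458 revolutions
P = 2*pi*sqrt(a^3/mu) = 6009.4193 s
lifetime = N*P = 626256.5458 * 6009.4193 = 3.7634382e+09 s = 43558.3123 days
years = 43558.3123 / 365.25 = 119.2562 years

119.2562 years


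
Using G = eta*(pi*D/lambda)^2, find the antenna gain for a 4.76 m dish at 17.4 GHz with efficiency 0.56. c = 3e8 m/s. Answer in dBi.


lambda = c/f = 3e8 / 1.74e+10 = 0.01724138 m
G = eta*(pi*D/lambda)^2 = 0.56*(pi*4.76/0.01724138)^2
G = 421267.2183 (linear)
G = 10*log10(421267.2183) = 56.2456 dBi

56.2456 dBi


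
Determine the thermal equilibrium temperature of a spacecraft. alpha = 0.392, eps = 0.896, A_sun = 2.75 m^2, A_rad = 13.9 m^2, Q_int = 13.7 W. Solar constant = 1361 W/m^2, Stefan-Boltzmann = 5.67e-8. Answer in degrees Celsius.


Numerator = alpha*S*A_sun + Q_int = 0.392*1361*2.75 + 13.7 = 1480.8580 W
Denominator = eps*sigma*A_rad = 0.896*5.67e-8*13.9 = 7.0616448e-07 W/K^4
T^4 = 2.097044e+09 K^4
T = 213.9941 K = -59.1559 C

-59.1559 degrees Celsius


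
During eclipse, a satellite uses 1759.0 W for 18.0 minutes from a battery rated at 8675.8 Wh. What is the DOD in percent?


E_used = P * t / 60 = 1759.0 * 18.0 / 60 = 527.7000 Wh
DOD = E_used / E_total * 100 = 527.7000 / 8675.8 * 100
DOD = 6.0824 %

6.0824 %


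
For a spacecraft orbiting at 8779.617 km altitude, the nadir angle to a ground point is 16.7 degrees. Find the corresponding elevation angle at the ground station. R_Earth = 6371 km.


r = R_E + alt = 15150.6170 km
Law of sines in the satellite / Earth-center / ground-point triangle:
  sin(nadir)/R_E = sin(90 + el)/r  =>  cos(el) = (r/R_E)*sin(nadir)
cos(el) = (15150.6170 / 6371.0000) * sin(16.7 deg) = 0.6833604
el = arccos(0.6833604) = 46.8932 deg
(Earth-central angle = 90 - nadir - el = 26.4068 deg)

46.8932 degrees


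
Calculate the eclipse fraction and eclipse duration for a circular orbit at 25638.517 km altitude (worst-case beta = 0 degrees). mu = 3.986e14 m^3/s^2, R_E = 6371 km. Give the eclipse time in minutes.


r = 32009.5170 km
T = 949.9017 min
Eclipse fraction = arcsin(R_E/r)/pi = arcsin(6371.0000/32009.5170)/pi
= arcsin(0.1990346)/pi = 0.0637806
Eclipse duration = 0.0637806 * 949.9017 = 60.5853 min

60.5853 minutes


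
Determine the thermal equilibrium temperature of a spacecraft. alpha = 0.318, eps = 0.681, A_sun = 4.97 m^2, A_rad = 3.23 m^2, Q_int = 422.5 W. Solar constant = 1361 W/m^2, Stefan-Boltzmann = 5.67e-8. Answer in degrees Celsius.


Numerator = alpha*S*A_sun + Q_int = 0.318*1361*4.97 + 422.5 = 2573.5061 W
Denominator = eps*sigma*A_rad = 0.681*5.67e-8*3.23 = 1.2471902e-07 W/K^4
T^4 = 2.0634431e+10 K^4
T = 379.0078 K = 105.8578 C

105.8578 degrees Celsius


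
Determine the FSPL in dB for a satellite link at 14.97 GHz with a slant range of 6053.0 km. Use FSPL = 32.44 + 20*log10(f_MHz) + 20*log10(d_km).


f = 14.97 GHz = 14970.0000 MHz
d = 6053.0 km
FSPL = 32.44 + 20*log10(14970.0000) + 20*log10(6053.0)
FSPL = 32.44 + 83.5044 + 75.6394
FSPL = 191.5838 dB

191.5838 dB


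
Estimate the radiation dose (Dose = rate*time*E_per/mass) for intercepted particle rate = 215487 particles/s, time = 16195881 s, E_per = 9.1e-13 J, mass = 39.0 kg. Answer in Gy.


Total energy deposited = rate * time * E_per
  = 215487 * 16195881 * 9.1e-13 = 3.1759 J
Dose = E_total / mass = 3.1759 / 39.0
Dose = 0.08143338 Gy

0.0814 Gy


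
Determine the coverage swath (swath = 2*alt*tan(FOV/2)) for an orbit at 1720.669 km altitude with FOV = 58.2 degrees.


FOV = 58.2 deg = 1.0158 rad
swath = 2 * alt * tan(FOV/2) = 2 * 1720.669 * tan(0.5078908)
swath = 2 * 1720.669 * 0.5565929
swath = 1915.4242 km

1915.4242 km


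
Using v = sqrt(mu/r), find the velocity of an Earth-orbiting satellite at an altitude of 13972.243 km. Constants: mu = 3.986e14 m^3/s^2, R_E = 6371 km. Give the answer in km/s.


r = R_E + alt = 6371.0 + 13972.243 = 20343.2430 km = 2.0343243e+07 m
v = sqrt(mu/r) = sqrt(3.986e14 / 2.0343243e+07) = 4426.4805 m/s = 4.4265 km/s

4.4265 km/s


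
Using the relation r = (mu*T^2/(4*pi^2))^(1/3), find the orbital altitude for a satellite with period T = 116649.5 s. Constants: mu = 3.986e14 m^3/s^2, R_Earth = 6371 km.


T = 116649.5 s
r = (mu*T^2/(4*pi^2))^(1/3) = (3.986e14 * 116649.5^2 / (4*pi^2))^(1/3)
r = 5.1599771e+07 m = 51599.7709 km
alt = r - R_E = 51599.7709 - 6371 = 45228.7709 km

45228.7709 km


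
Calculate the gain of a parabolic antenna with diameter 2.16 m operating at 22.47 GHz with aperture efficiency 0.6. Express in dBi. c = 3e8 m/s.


lambda = c/f = 3e8 / 2.247e+10 = 0.01335113 m
G = eta*(pi*D/lambda)^2 = 0.6*(pi*2.16/0.01335113)^2
G = 154996.5864 (linear)
G = 10*log10(154996.5864) = 51.9032 dBi

51.9032 dBi


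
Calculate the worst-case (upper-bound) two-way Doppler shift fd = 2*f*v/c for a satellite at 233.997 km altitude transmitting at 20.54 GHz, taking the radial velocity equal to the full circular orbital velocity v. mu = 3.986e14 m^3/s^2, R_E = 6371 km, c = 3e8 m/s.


r = 6.604997e+06 m
v = sqrt(mu/r) = 7768.4135 m/s (worst-case radial velocity)
f = 20.54 GHz = 2.054e+10 Hz
fd = 2*f*v/c = 2*2.054e+10*7768.4135/3.0e+08
fd = 1.0637548e+06 Hz

1.0638e+06 Hz


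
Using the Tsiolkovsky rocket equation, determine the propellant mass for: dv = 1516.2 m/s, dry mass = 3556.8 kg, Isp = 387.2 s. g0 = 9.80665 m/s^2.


ve = Isp * g0 = 387.2 * 9.80665 = 3797.134880 m/s
mass ratio = exp(dv/ve) = exp(1516.2/3797.134880) = 1.49078237
m_prop = m_dry * (mr - 1) = 3556.8 * (1.49078237 - 1)
m_prop = 1745.6147 kg

1745.6147 kg


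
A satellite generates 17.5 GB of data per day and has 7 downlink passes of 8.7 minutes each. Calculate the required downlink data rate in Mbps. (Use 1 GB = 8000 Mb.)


total contact time = 7 * 8.7 * 60 = 3654.0000 s
data = 17.5 GB = 140000.0000 Mb
rate = 140000.0000 / 3654.0000 = 38.3142 Mbps

38.3142 Mbps


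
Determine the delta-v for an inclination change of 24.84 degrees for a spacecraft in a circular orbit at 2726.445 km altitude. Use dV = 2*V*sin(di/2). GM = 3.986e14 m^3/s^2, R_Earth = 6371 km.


r = 9097.4450 km = 9.097445e+06 m
V = sqrt(mu/r) = 6619.2522 m/s
di = 24.84 deg = 0.4335398 rad
dV = 2*V*sin(di/2) = 2*6619.2522*sin(0.2167699)
dV = 2847.2877 m/s = 2.8473 km/s

2.8473 km/s


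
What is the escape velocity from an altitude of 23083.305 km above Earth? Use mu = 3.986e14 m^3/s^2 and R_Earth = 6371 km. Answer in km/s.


r = 6371.0 + 23083.305 = 29454.3050 km = 2.9454305e+07 m
v_esc = sqrt(2*mu/r) = sqrt(2*3.986e14 / 2.9454305e+07)
v_esc = 5202.4661 m/s = 5.2025 km/s

5.2025 km/s


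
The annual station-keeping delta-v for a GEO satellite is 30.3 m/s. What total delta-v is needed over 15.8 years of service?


dV = rate * years = 30.3 * 15.8
dV = 478.7400 m/s

478.7400 m/s


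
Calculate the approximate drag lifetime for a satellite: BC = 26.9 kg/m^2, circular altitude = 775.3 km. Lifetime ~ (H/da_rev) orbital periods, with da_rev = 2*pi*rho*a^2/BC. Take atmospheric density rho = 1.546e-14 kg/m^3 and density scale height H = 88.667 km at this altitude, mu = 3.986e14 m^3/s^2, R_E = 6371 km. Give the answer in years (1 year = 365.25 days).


a = R_E + alt = 7146.3000 km = 7.1463e+06 m
da_rev = 2*pi*rho*a^2/BC = 2*pi*1.546e-14*(7.1463e+06)^2/26.9 = 0.184416411 m per revolution
N = H/da_rev = 88667.0000 m / 0.184416411 m = 480797.7748 revolutions
P = 2*pi*sqrt(a^3/mu) = 6012.1954 s
lifetime = N*P = 480797.7748 * 6012.1954 = 2.8906502e+09 s = 33456.5992 days
years = 33456.5992 / 365.25 = 91.5992 years

91.5992 years
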